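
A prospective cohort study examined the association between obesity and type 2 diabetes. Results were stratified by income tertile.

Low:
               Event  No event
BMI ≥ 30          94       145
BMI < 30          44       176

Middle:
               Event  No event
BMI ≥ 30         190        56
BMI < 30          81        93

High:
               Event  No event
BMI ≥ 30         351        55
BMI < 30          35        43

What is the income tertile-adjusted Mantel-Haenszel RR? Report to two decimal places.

RR_MH = Σ(aᵢ·n₀ᵢ/nᵢ) / Σ(cᵢ·n₁ᵢ/nᵢ), with n₁ᵢ = aᵢ+bᵢ (exposed), n₀ᵢ = cᵢ+dᵢ (unexposed), nᵢ = n₁ᵢ+n₀ᵢ.
Stratum 1 (Low): n₁ = 239, n₀ = 220, n = 459; a·n₀/n = 94·220/459 = 45.0545; c·n₁/n = 44·239/459 = 22.9107
Stratum 2 (Middle): n₁ = 246, n₀ = 174, n = 420; a·n₀/n = 190·174/420 = 78.7143; c·n₁/n = 81·246/420 = 47.4429
Stratum 3 (High): n₁ = 406, n₀ = 78, n = 484; a·n₀/n = 351·78/484 = 56.5661; c·n₁/n = 35·406/484 = 29.3595
RR_MH = (45.0545 + 78.7143 + 56.5661) / (22.9107 + 47.4429 + 29.3595) = 180.3349 / 99.7130 = 1.80854

1.81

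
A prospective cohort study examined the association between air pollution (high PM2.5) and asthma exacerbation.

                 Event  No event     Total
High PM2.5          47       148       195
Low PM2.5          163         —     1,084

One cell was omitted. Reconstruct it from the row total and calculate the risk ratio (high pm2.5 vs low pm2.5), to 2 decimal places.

1.60

The missing cell is in the unexposed row: 1084 − 163 = 921.
So a = 47, b = 148, c = 163, d = 921.
RR = [a/(a+b)] / [c/(c+d)] = (47/195) / (163/1084) = 0.24103/0.15037 = 1.60289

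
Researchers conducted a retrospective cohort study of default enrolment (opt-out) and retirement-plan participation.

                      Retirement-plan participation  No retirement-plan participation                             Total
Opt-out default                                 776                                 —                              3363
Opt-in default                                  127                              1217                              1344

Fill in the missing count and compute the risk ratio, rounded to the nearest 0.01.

The missing cell is in the exposed row: 3363 − 776 = 2587.
So a = 776, b = 2587, c = 127, d = 1217.
RR = [a/(a+b)] / [c/(c+d)] = (776/3363) / (127/1344) = 0.23075/0.09449 = 2.44191

2.44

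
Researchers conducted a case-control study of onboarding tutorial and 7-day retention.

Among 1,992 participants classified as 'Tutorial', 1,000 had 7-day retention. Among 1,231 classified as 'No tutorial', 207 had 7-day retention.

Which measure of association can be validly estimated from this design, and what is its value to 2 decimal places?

4.99

From the description: a = 1000, b = 992, c = 207, d = 1024.
This is a case-control study: participants were sampled on outcome status, so risks in the source population cannot be estimated directly — relative risk is not valid here. The odds ratio is the appropriate measure.
OR = (a·d)/(b·c) = (1000 × 1024) / (992 × 207) = 1024000 / 205344 = 4.98675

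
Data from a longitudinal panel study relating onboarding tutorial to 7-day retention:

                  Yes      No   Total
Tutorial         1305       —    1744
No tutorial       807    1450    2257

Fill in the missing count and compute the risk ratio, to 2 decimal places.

2.09

The missing cell is in the exposed row: 1744 − 1305 = 439.
So a = 1305, b = 439, c = 807, d = 1450.
RR = [a/(a+b)] / [c/(c+d)] = (1305/1744) / (807/2257) = 0.74828/0.35755 = 2.09277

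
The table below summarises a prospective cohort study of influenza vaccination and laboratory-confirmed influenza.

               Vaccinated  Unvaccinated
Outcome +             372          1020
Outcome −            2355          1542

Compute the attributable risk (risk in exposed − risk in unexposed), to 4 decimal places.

Reading the table with exposure as columns: a = 372 (Vaccinated, case), b = 2355 (Vaccinated, non-case), c = 1020 (Unvaccinated, case), d = 1542.
Risk in exposed = 372/2727 = 0.136414; risk in unexposed = 1020/2562 = 0.398126.
Risk difference = 0.136414 − 0.398126 = -0.261713

-0.2617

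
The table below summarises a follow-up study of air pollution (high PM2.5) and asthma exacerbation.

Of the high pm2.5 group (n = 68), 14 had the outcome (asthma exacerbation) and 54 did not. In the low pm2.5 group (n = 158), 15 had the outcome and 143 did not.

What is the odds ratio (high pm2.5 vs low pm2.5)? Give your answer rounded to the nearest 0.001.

2.472

From the description: a = 14, b = 54, c = 15, d = 143.
OR = (a·d)/(b·c) = (14 × 143) / (54 × 15) = 2002 / 810 = 2.47160
The odds of asthma exacerbation are about 2.47 times as high in the high pm2.5 group.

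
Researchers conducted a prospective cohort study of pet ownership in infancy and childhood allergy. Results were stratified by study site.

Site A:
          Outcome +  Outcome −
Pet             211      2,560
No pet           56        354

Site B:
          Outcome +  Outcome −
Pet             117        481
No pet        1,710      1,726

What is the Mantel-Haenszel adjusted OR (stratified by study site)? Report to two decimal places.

0.30

OR_MH = Σ(aᵢdᵢ/nᵢ) / Σ(bᵢcᵢ/nᵢ), where nᵢ is the stratum total.
Stratum 1 (Site A): n = 3181; a·d/n = 211·354/3181 = 23.4813; b·c/n = 2560·56/3181 = 45.0676
Stratum 2 (Site B): n = 4034; a·d/n = 117·1726/4034 = 50.0600; b·c/n = 481·1710/4034 = 203.8944
OR_MH = (23.4813 + 50.0600) / (45.0676 + 203.8944) = 73.5413 / 248.9620 = 0.29539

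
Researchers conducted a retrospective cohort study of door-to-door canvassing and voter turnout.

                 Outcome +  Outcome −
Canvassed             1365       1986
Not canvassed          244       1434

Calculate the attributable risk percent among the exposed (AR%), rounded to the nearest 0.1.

Cells: a = 1365, b = 1986, c = 244, d = 1434.
Risk in exposed = 1365/3351 = 0.40734; risk in unexposed = 244/1678 = 0.14541.
RR = 0.40734/0.14541 = 2.80130
AR% = (RR − 1)/RR × 100 = (2.80130 − 1)/2.80130 × 100 = 64.3023%

64.3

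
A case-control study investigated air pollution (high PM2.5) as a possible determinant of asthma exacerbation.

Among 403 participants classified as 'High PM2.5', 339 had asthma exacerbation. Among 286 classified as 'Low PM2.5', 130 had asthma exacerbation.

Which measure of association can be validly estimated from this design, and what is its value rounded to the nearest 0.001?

From the description: a = 339, b = 64, c = 130, d = 156.
This is a case-control study: participants were sampled on outcome status, so risks in the source population cannot be estimated directly — relative risk is not valid here. The odds ratio is the appropriate measure.
OR = (a·d)/(b·c) = (339 × 156) / (64 × 130) = 52884 / 8320 = 6.35625

6.356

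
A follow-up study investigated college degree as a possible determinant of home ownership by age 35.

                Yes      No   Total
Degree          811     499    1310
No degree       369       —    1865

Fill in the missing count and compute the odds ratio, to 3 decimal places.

6.589

The missing cell is in the unexposed row: 1865 − 369 = 1496.
So a = 811, b = 499, c = 369, d = 1496.
OR = (a·d)/(b·c) = (811 × 1496) / (499 × 369) = 1213256 / 184131 = 6.58909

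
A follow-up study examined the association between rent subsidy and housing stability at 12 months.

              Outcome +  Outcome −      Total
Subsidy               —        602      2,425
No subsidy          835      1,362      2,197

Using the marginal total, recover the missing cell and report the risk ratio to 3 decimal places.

1.978

The missing cell is in the exposed row: 2425 − 602 = 1823.
So a = 1823, b = 602, c = 835, d = 1362.
RR = [a/(a+b)] / [c/(c+d)] = (1823/2425) / (835/2197) = 0.75175/0.38006 = 1.97796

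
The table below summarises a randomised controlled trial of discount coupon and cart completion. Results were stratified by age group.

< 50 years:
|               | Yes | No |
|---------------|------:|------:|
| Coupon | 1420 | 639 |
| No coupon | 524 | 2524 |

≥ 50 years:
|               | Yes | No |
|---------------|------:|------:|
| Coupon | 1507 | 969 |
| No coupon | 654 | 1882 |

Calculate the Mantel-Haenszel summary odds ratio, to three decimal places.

OR_MH = Σ(aᵢdᵢ/nᵢ) / Σ(bᵢcᵢ/nᵢ), where nᵢ is the stratum total.
Stratum 1 (< 50 years): n = 5107; a·d/n = 1420·2524/5107 = 701.7975; b·c/n = 639·524/5107 = 65.5641
Stratum 2 (≥ 50 years): n = 5012; a·d/n = 1507·1882/5012 = 565.8767; b·c/n = 969·654/5012 = 126.4417
OR_MH = (701.7975 + 565.8767) / (65.5641 + 126.4417) = 1267.6742 / 192.0059 = 6.60227

6.602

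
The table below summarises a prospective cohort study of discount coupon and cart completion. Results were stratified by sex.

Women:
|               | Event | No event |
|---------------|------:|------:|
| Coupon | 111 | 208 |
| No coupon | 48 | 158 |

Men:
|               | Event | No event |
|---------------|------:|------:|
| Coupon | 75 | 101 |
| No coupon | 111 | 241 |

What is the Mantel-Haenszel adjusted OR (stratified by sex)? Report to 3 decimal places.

OR_MH = Σ(aᵢdᵢ/nᵢ) / Σ(bᵢcᵢ/nᵢ), where nᵢ is the stratum total.
Stratum 1 (Women): n = 525; a·d/n = 111·158/525 = 33.4057; b·c/n = 208·48/525 = 19.0171
Stratum 2 (Men): n = 528; a·d/n = 75·241/528 = 34.2330; b·c/n = 101·111/528 = 21.2330
OR_MH = (33.4057 + 34.2330) / (19.0171 + 21.2330) = 67.6387 / 40.2501 = 1.68046

1.680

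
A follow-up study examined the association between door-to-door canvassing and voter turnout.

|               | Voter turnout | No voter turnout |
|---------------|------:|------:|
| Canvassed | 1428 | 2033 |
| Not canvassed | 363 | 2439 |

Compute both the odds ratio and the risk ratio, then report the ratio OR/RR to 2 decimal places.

Cells: a = 1428, b = 2033, c = 363, d = 2439.
OR = (1428·2439)/(2033·363) = 3482892/737979 = 4.71950
Risk in exposed = 1428/3461 = 0.41260; risk in unexposed = 363/2802 = 0.12955; RR = 3.18484
OR/RR = 4.71950 / 3.18484 = 1.48186
The outcome is not rare, so the OR lies further from 1 than the RR.

1.48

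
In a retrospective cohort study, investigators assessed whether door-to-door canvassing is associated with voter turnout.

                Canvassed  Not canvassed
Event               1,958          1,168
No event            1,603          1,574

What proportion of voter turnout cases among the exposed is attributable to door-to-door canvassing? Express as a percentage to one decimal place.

Reading the table with exposure as columns: a = 1958 (Canvassed, case), b = 1603 (Canvassed, non-case), c = 1168 (Not canvassed, case), d = 1574.
Risk in exposed = 1958/3561 = 0.54985; risk in unexposed = 1168/2742 = 0.42597.
RR = 0.54985/0.42597 = 1.29082
AR% = (RR − 1)/RR × 100 = (1.29082 − 1)/1.29082 × 100 = 22.5298%

22.5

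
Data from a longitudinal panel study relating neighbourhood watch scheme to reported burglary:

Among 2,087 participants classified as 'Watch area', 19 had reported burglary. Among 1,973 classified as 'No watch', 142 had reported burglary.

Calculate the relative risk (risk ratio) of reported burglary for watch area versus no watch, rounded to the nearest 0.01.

0.13

From the description: a = 19, b = 2068, c = 142, d = 1831.
Risk in exposed = 19/2087 = 0.00910; risk in unexposed = 142/1973 = 0.07197.
RR = 0.00910 / 0.07197 = 0.12649
The risk is 87% lower among the exposed than among the unexposed.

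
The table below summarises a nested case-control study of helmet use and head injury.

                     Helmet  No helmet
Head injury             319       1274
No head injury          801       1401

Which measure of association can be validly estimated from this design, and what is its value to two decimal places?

0.44

Reading the table with exposure as columns: a = 319 (Helmet, case), b = 801 (Helmet, non-case), c = 1274 (No helmet, case), d = 1401.
This is a nested case-control study: participants were sampled on outcome status, so risks in the source population cannot be estimated directly — relative risk is not valid here. The odds ratio is the appropriate measure.
OR = (a·d)/(b·c) = (319 × 1401) / (801 × 1274) = 446919 / 1020474 = 0.43795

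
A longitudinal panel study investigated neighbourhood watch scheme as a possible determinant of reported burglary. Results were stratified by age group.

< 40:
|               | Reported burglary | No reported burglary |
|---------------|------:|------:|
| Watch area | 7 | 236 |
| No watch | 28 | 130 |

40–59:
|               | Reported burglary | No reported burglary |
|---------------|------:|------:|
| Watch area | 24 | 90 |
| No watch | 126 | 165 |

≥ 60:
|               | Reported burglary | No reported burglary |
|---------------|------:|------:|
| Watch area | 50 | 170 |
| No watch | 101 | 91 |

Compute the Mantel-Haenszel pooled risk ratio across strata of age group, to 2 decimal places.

0.41

RR_MH = Σ(aᵢ·n₀ᵢ/nᵢ) / Σ(cᵢ·n₁ᵢ/nᵢ), with n₁ᵢ = aᵢ+bᵢ (exposed), n₀ᵢ = cᵢ+dᵢ (unexposed), nᵢ = n₁ᵢ+n₀ᵢ.
Stratum 1 (< 40): n₁ = 243, n₀ = 158, n = 401; a·n₀/n = 7·158/401 = 2.7581; c·n₁/n = 28·243/401 = 16.9676
Stratum 2 (40–59): n₁ = 114, n₀ = 291, n = 405; a·n₀/n = 24·291/405 = 17.2444; c·n₁/n = 126·114/405 = 35.4667
Stratum 3 (≥ 60): n₁ = 220, n₀ = 192, n = 412; a·n₀/n = 50·192/412 = 23.3010; c·n₁/n = 101·220/412 = 53.9320
RR_MH = (2.7581 + 17.2444 + 23.3010) / (16.9676 + 35.4667 + 53.9320) = 43.3035 / 106.3663 = 0.40712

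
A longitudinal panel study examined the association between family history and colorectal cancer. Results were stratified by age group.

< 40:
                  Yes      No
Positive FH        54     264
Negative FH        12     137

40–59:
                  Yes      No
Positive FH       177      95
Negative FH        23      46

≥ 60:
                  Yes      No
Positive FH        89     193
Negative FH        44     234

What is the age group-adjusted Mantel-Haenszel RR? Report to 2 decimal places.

2.00

RR_MH = Σ(aᵢ·n₀ᵢ/nᵢ) / Σ(cᵢ·n₁ᵢ/nᵢ), with n₁ᵢ = aᵢ+bᵢ (exposed), n₀ᵢ = cᵢ+dᵢ (unexposed), nᵢ = n₁ᵢ+n₀ᵢ.
Stratum 1 (< 40): n₁ = 318, n₀ = 149, n = 467; a·n₀/n = 54·149/467 = 17.2291; c·n₁/n = 12·318/467 = 8.1713
Stratum 2 (40–59): n₁ = 272, n₀ = 69, n = 341; a·n₀/n = 177·69/341 = 35.8152; c·n₁/n = 23·272/341 = 18.3460
Stratum 3 (≥ 60): n₁ = 282, n₀ = 278, n = 560; a·n₀/n = 89·278/560 = 44.1821; c·n₁/n = 44·282/560 = 22.1571
RR_MH = (17.2291 + 35.8152 + 44.1821) / (8.1713 + 18.3460 + 22.1571) = 97.2265 / 48.6745 = 1.99748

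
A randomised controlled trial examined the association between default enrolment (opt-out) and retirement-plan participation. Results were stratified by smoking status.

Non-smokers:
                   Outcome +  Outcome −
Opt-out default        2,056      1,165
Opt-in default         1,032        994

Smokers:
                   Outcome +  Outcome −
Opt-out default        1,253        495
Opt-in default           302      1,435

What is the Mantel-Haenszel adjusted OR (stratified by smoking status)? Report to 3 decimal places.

3.328

OR_MH = Σ(aᵢdᵢ/nᵢ) / Σ(bᵢcᵢ/nᵢ), where nᵢ is the stratum total.
Stratum 1 (Non-smokers): n = 5247; a·d/n = 2056·994/5247 = 389.4919; b·c/n = 1165·1032/5247 = 229.1366
Stratum 2 (Smokers): n = 3485; a·d/n = 1253·1435/3485 = 515.9412; b·c/n = 495·302/3485 = 42.8953
OR_MH = (389.4919 + 515.9412) / (229.1366 + 42.8953) = 905.4331 / 272.0319 = 3.32841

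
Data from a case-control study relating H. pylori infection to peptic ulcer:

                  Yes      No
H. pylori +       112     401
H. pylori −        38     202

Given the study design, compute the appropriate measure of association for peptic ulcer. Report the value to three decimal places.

1.485

Cells: a = 112, b = 401, c = 38, d = 202.
This is a case-control study: participants were sampled on outcome status, so risks in the source population cannot be estimated directly — relative risk is not valid here. The odds ratio is the appropriate measure.
OR = (a·d)/(b·c) = (112 × 202) / (401 × 38) = 22624 / 15238 = 1.48471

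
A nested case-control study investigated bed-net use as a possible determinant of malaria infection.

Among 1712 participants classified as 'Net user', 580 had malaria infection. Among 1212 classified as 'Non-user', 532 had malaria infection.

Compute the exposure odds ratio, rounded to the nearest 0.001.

From the description: a = 580, b = 1132, c = 532, d = 680.
OR = (a·d)/(b·c) = (580 × 680) / (1132 × 532) = 394400 / 602224 = 0.65491
Exposure is associated with lower odds of malaria infection (OR = 0.65 < 1).

0.655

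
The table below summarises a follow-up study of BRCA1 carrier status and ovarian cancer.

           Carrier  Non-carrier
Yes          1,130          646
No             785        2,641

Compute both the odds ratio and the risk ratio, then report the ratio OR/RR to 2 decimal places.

1.96

Reading the table with exposure as columns: a = 1130 (Carrier, case), b = 785 (Carrier, non-case), c = 646 (Non-carrier, case), d = 2641.
OR = (1130·2641)/(785·646) = 2984330/507110 = 5.88498
Risk in exposed = 1130/1915 = 0.59008; risk in unexposed = 646/3287 = 0.19653; RR = 3.00246
OR/RR = 5.88498 / 3.00246 = 1.96005
The outcome is not rare, so the OR lies further from 1 than the RR.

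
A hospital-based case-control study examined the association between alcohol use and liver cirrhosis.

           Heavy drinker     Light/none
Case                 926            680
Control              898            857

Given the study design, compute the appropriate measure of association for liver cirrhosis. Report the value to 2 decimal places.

1.30

Reading the table with exposure as columns: a = 926 (Heavy drinker, case), b = 898 (Heavy drinker, non-case), c = 680 (Light/none, case), d = 857.
This is a hospital-based case-control study: participants were sampled on outcome status, so risks in the source population cannot be estimated directly — relative risk is not valid here. The odds ratio is the appropriate measure.
OR = (a·d)/(b·c) = (926 × 857) / (898 × 680) = 793582 / 610640 = 1.29959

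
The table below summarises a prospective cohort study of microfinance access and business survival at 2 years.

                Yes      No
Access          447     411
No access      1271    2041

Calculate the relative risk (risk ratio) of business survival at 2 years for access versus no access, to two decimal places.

Cells: a = 447, b = 411, c = 1271, d = 2041.
Risk in exposed = 447/858 = 0.52098; risk in unexposed = 1271/3312 = 0.38376.
RR = 0.52098 / 0.38376 = 1.35758
The risk among the exposed is 1.36 times that among the unexposed.

1.36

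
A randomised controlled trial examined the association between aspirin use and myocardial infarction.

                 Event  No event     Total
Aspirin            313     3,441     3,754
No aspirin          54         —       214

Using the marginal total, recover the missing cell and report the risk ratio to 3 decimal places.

0.330

The missing cell is in the unexposed row: 214 − 54 = 160.
So a = 313, b = 3441, c = 54, d = 160.
RR = [a/(a+b)] / [c/(c+d)] = (313/3754) / (54/214) = 0.08338/0.25234 = 0.33042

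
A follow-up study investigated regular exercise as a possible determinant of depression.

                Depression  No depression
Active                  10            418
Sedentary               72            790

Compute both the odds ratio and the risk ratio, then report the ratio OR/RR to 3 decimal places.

0.938

Cells: a = 10, b = 418, c = 72, d = 790.
OR = (10·790)/(418·72) = 7900/30096 = 0.26249
Risk in exposed = 10/428 = 0.02336; risk in unexposed = 72/862 = 0.08353; RR = 0.27972
OR/RR = 0.26249 / 0.27972 = 0.93840
The outcome is rare in both groups, so OR ≈ RR (ratio near 1).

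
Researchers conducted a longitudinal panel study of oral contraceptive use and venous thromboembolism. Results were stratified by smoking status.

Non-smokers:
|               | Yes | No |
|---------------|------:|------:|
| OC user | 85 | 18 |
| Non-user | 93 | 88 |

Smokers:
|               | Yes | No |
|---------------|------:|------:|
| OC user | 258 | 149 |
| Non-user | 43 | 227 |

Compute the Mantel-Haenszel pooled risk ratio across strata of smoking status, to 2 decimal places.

RR_MH = Σ(aᵢ·n₀ᵢ/nᵢ) / Σ(cᵢ·n₁ᵢ/nᵢ), with n₁ᵢ = aᵢ+bᵢ (exposed), n₀ᵢ = cᵢ+dᵢ (unexposed), nᵢ = n₁ᵢ+n₀ᵢ.
Stratum 1 (Non-smokers): n₁ = 103, n₀ = 181, n = 284; a·n₀/n = 85·181/284 = 54.1725; c·n₁/n = 93·103/284 = 33.7289
Stratum 2 (Smokers): n₁ = 407, n₀ = 270, n = 677; a·n₀/n = 258·270/677 = 102.8951; c·n₁/n = 43·407/677 = 25.8508
RR_MH = (54.1725 + 102.8951) / (33.7289 + 25.8508) = 157.0677 / 59.5797 = 2.63626

2.64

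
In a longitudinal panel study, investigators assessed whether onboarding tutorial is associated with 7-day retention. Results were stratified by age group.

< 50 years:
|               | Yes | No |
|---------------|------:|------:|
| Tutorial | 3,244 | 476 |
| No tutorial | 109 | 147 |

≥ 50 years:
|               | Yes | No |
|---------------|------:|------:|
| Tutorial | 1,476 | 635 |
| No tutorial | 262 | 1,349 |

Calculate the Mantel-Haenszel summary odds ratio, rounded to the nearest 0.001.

11.341

OR_MH = Σ(aᵢdᵢ/nᵢ) / Σ(bᵢcᵢ/nᵢ), where nᵢ is the stratum total.
Stratum 1 (< 50 years): n = 3976; a·d/n = 3244·147/3976 = 119.9366; b·c/n = 476·109/3976 = 13.0493
Stratum 2 (≥ 50 years): n = 3722; a·d/n = 1476·1349/3722 = 534.9608; b·c/n = 635·262/3722 = 44.6991
OR_MH = (119.9366 + 534.9608) / (13.0493 + 44.6991) = 654.8974 / 57.7484 = 11.34053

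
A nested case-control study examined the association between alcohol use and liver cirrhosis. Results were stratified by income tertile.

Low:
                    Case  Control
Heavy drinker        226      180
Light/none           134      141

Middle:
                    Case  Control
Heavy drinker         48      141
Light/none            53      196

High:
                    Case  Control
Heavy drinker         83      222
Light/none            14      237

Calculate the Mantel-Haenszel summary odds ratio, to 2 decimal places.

1.78

OR_MH = Σ(aᵢdᵢ/nᵢ) / Σ(bᵢcᵢ/nᵢ), where nᵢ is the stratum total.
Stratum 1 (Low): n = 681; a·d/n = 226·141/681 = 46.7930; b·c/n = 180·134/681 = 35.4185
Stratum 2 (Middle): n = 438; a·d/n = 48·196/438 = 21.4795; b·c/n = 141·53/438 = 17.0616
Stratum 3 (High): n = 556; a·d/n = 83·237/556 = 35.3795; b·c/n = 222·14/556 = 5.5899
OR_MH = (46.7930 + 21.4795 + 35.3795) / (35.4185 + 17.0616 + 5.5899) = 103.6519 / 58.0701 = 1.78495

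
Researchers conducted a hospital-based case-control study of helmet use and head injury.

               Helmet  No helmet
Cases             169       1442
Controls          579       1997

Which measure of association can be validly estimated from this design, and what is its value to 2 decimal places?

Reading the table with exposure as columns: a = 169 (Helmet, case), b = 579 (Helmet, non-case), c = 1442 (No helmet, case), d = 1997.
This is a hospital-based case-control study: participants were sampled on outcome status, so risks in the source population cannot be estimated directly — relative risk is not valid here. The odds ratio is the appropriate measure.
OR = (a·d)/(b·c) = (169 × 1997) / (579 × 1442) = 337493 / 834918 = 0.40422

0.40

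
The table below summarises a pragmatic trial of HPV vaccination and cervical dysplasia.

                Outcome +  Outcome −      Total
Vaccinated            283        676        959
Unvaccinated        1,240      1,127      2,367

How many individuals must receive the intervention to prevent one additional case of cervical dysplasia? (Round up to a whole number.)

Risk in treated group = 283/959 = 0.29510; risk in control = 1240/2367 = 0.52387.
Absolute risk reduction = 0.52387 − 0.29510 = 0.22877
NNT = 1 / ARR = 1 / 0.22877 = 4.371 → round up → 5

5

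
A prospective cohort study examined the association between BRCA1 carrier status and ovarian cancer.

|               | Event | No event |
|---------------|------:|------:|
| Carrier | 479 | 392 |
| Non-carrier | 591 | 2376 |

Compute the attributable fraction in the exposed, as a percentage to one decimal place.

Cells: a = 479, b = 392, c = 591, d = 2376.
Risk in exposed = 479/871 = 0.54994; risk in unexposed = 591/2967 = 0.19919.
RR = 0.54994/0.19919 = 2.76088
AR% = (RR − 1)/RR × 100 = (2.76088 − 1)/2.76088 × 100 = 63.7797%

63.8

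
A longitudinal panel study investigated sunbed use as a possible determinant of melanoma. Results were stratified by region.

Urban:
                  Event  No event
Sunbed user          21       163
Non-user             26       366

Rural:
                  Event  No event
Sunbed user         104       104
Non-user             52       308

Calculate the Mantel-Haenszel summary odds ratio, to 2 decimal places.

4.13

OR_MH = Σ(aᵢdᵢ/nᵢ) / Σ(bᵢcᵢ/nᵢ), where nᵢ is the stratum total.
Stratum 1 (Urban): n = 576; a·d/n = 21·366/576 = 13.3438; b·c/n = 163·26/576 = 7.3576
Stratum 2 (Rural): n = 568; a·d/n = 104·308/568 = 56.3944; b·c/n = 104·52/568 = 9.5211
OR_MH = (13.3438 + 56.3944) / (7.3576 + 9.5211) = 69.7381 / 16.8788 = 4.13171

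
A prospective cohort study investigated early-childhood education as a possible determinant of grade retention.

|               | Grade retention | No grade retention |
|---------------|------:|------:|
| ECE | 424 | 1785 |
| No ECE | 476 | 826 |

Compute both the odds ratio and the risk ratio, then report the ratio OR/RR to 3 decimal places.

0.785

Cells: a = 424, b = 1785, c = 476, d = 826.
OR = (424·826)/(1785·476) = 350224/849660 = 0.41219
Risk in exposed = 424/2209 = 0.19194; risk in unexposed = 476/1302 = 0.36559; RR = 0.52502
OR/RR = 0.41219 / 0.52502 = 0.78510
The outcome is not rare, so the OR lies further from 1 than the RR.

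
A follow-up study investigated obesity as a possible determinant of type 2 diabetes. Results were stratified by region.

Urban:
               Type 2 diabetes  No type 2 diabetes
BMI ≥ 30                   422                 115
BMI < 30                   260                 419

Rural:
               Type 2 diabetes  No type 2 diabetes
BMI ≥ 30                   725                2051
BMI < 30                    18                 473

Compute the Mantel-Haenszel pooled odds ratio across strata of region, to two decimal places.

6.98

OR_MH = Σ(aᵢdᵢ/nᵢ) / Σ(bᵢcᵢ/nᵢ), where nᵢ is the stratum total.
Stratum 1 (Urban): n = 1216; a·d/n = 422·419/1216 = 145.4095; b·c/n = 115·260/1216 = 24.5888
Stratum 2 (Rural): n = 3267; a·d/n = 725·473/3267 = 104.9663; b·c/n = 2051·18/3267 = 11.3003
OR_MH = (145.4095 + 104.9663) / (24.5888 + 11.3003) = 250.3759 / 35.8891 = 6.97638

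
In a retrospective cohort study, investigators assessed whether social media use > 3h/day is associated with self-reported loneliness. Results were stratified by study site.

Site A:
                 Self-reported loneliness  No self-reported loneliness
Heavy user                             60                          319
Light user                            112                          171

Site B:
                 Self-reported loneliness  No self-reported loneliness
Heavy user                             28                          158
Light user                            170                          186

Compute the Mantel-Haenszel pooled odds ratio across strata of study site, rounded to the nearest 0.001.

OR_MH = Σ(aᵢdᵢ/nᵢ) / Σ(bᵢcᵢ/nᵢ), where nᵢ is the stratum total.
Stratum 1 (Site A): n = 662; a·d/n = 60·171/662 = 15.4985; b·c/n = 319·112/662 = 53.9698
Stratum 2 (Site B): n = 542; a·d/n = 28·186/542 = 9.6089; b·c/n = 158·170/542 = 49.5572
OR_MH = (15.4985 + 9.6089) / (53.9698 + 49.5572) = 25.1073 / 103.5270 = 0.24252

0.243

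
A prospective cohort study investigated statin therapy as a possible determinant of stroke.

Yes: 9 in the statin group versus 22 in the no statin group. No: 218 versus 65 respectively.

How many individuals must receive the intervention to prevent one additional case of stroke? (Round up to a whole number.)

5

Risk in treated group = 9/227 = 0.03965; risk in control = 22/87 = 0.25287.
Absolute risk reduction = 0.25287 − 0.03965 = 0.21323
NNT = 1 / ARR = 1 / 0.21323 = 4.690 → round up → 5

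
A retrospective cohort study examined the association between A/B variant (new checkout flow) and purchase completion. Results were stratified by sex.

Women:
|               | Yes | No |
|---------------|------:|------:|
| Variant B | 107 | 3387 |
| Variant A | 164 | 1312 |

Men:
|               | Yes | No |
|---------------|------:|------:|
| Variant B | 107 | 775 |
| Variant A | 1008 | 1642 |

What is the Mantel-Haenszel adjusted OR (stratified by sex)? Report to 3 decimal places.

0.234

OR_MH = Σ(aᵢdᵢ/nᵢ) / Σ(bᵢcᵢ/nᵢ), where nᵢ is the stratum total.
Stratum 1 (Women): n = 4970; a·d/n = 107·1312/4970 = 28.2463; b·c/n = 3387·164/4970 = 111.7642
Stratum 2 (Men): n = 3532; a·d/n = 107·1642/3532 = 49.7435; b·c/n = 775·1008/3532 = 221.1778
OR_MH = (28.2463 + 49.7435) / (111.7642 + 221.1778) = 77.9898 / 332.9420 = 0.23424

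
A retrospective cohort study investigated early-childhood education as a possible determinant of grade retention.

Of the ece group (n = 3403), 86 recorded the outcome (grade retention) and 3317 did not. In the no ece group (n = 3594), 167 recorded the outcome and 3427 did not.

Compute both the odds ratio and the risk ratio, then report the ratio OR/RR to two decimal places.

From the description: a = 86, b = 3317, c = 167, d = 3427.
OR = (86·3427)/(3317·167) = 294722/553939 = 0.53205
Risk in exposed = 86/3403 = 0.02527; risk in unexposed = 167/3594 = 0.04647; RR = 0.54387
OR/RR = 0.53205 / 0.54387 = 0.97826
The outcome is rare in both groups, so OR ≈ RR (ratio near 1).

0.98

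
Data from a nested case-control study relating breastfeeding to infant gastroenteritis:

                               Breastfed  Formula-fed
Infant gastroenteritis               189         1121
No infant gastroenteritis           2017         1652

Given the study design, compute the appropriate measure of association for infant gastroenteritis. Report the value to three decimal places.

Reading the table with exposure as columns: a = 189 (Breastfed, case), b = 2017 (Breastfed, non-case), c = 1121 (Formula-fed, case), d = 1652.
This is a nested case-control study: participants were sampled on outcome status, so risks in the source population cannot be estimated directly — relative risk is not valid here. The odds ratio is the appropriate measure.
OR = (a·d)/(b·c) = (189 × 1652) / (2017 × 1121) = 312228 / 2261057 = 0.13809

0.138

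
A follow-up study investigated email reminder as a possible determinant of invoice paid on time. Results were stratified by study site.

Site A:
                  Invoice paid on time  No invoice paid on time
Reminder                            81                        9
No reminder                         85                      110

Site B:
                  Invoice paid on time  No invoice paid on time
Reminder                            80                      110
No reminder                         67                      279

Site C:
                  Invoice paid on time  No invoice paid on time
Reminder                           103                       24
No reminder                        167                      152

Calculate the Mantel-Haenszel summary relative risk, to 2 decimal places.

RR_MH = Σ(aᵢ·n₀ᵢ/nᵢ) / Σ(cᵢ·n₁ᵢ/nᵢ), with n₁ᵢ = aᵢ+bᵢ (exposed), n₀ᵢ = cᵢ+dᵢ (unexposed), nᵢ = n₁ᵢ+n₀ᵢ.
Stratum 1 (Site A): n₁ = 90, n₀ = 195, n = 285; a·n₀/n = 81·195/285 = 55.4211; c·n₁/n = 85·90/285 = 26.8421
Stratum 2 (Site B): n₁ = 190, n₀ = 346, n = 536; a·n₀/n = 80·346/536 = 51.6418; c·n₁/n = 67·190/536 = 23.7500
Stratum 3 (Site C): n₁ = 127, n₀ = 319, n = 446; a·n₀/n = 103·319/446 = 73.6704; c·n₁/n = 167·127/446 = 47.5538
RR_MH = (55.4211 + 51.6418 + 73.6704) / (26.8421 + 23.7500 + 47.5538) = 180.7332 / 98.1459 = 1.84147

1.84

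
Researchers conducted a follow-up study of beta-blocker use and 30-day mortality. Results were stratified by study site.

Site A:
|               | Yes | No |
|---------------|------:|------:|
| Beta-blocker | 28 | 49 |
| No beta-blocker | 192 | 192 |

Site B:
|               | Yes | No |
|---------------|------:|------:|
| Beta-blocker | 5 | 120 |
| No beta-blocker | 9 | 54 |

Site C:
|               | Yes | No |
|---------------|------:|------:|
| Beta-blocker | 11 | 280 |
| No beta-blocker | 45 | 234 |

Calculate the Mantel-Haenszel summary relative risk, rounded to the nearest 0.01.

0.50

RR_MH = Σ(aᵢ·n₀ᵢ/nᵢ) / Σ(cᵢ·n₁ᵢ/nᵢ), with n₁ᵢ = aᵢ+bᵢ (exposed), n₀ᵢ = cᵢ+dᵢ (unexposed), nᵢ = n₁ᵢ+n₀ᵢ.
Stratum 1 (Site A): n₁ = 77, n₀ = 384, n = 461; a·n₀/n = 28·384/461 = 23.3232; c·n₁/n = 192·77/461 = 32.0694
Stratum 2 (Site B): n₁ = 125, n₀ = 63, n = 188; a·n₀/n = 5·63/188 = 1.6755; c·n₁/n = 9·125/188 = 5.9840
Stratum 3 (Site C): n₁ = 291, n₀ = 279, n = 570; a·n₀/n = 11·279/570 = 5.3842; c·n₁/n = 45·291/570 = 22.9737
RR_MH = (23.3232 + 1.6755 + 5.3842) / (32.0694 + 5.9840 + 22.9737) = 30.3830 / 61.0271 = 0.49786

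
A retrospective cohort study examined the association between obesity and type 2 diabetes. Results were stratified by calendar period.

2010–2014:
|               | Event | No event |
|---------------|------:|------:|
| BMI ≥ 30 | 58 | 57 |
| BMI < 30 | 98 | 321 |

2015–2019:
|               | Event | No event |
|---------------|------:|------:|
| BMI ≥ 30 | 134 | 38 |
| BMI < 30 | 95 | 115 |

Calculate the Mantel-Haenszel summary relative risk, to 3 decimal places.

1.866

RR_MH = Σ(aᵢ·n₀ᵢ/nᵢ) / Σ(cᵢ·n₁ᵢ/nᵢ), with n₁ᵢ = aᵢ+bᵢ (exposed), n₀ᵢ = cᵢ+dᵢ (unexposed), nᵢ = n₁ᵢ+n₀ᵢ.
Stratum 1 (2010–2014): n₁ = 115, n₀ = 419, n = 534; a·n₀/n = 58·419/534 = 45.5094; c·n₁/n = 98·115/534 = 21.1049
Stratum 2 (2015–2019): n₁ = 172, n₀ = 210, n = 382; a·n₀/n = 134·210/382 = 73.6649; c·n₁/n = 95·172/382 = 42.7749
RR_MH = (45.5094 + 73.6649) / (21.1049 + 42.7749) = 119.1743 / 63.8797 = 1.86560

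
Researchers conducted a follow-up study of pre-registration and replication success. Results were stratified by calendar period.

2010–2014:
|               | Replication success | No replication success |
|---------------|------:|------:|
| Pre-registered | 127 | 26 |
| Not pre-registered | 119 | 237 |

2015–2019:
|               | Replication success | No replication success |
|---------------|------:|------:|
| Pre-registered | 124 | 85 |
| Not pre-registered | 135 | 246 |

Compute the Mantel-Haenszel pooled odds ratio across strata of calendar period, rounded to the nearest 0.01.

OR_MH = Σ(aᵢdᵢ/nᵢ) / Σ(bᵢcᵢ/nᵢ), where nᵢ is the stratum total.
Stratum 1 (2010–2014): n = 509; a·d/n = 127·237/509 = 59.1336; b·c/n = 26·119/509 = 6.0786
Stratum 2 (2015–2019): n = 590; a·d/n = 124·246/590 = 51.7017; b·c/n = 85·135/590 = 19.4492
OR_MH = (59.1336 + 51.7017) / (6.0786 + 19.4492) = 110.8353 / 25.5277 = 4.34176

4.34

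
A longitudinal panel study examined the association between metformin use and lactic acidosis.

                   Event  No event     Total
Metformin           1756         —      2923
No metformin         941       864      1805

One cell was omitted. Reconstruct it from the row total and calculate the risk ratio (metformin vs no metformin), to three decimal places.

1.152

The missing cell is in the exposed row: 2923 − 1756 = 1167.
So a = 1756, b = 1167, c = 941, d = 864.
RR = [a/(a+b)] / [c/(c+d)] = (1756/2923) / (941/1805) = 0.60075/0.52133 = 1.15235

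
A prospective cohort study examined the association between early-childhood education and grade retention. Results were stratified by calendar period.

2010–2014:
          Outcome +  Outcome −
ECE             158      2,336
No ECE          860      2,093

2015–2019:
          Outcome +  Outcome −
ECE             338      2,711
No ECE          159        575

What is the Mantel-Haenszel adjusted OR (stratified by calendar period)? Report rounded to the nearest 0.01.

0.23

OR_MH = Σ(aᵢdᵢ/nᵢ) / Σ(bᵢcᵢ/nᵢ), where nᵢ is the stratum total.
Stratum 1 (2010–2014): n = 5447; a·d/n = 158·2093/5447 = 60.7112; b·c/n = 2336·860/5447 = 368.8195
Stratum 2 (2015–2019): n = 3783; a·d/n = 338·575/3783 = 51.3746; b·c/n = 2711·159/3783 = 113.9437
OR_MH = (60.7112 + 51.3746) / (368.8195 + 113.9437) = 112.0858 / 482.7632 = 0.23218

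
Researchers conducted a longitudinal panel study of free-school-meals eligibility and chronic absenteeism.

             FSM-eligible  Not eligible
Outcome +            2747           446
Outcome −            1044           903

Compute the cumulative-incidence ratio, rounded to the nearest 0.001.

2.192

Reading the table with exposure as columns: a = 2747 (FSM-eligible, case), b = 1044 (FSM-eligible, non-case), c = 446 (Not eligible, case), d = 903.
Risk in exposed = 2747/3791 = 0.72461; risk in unexposed = 446/1349 = 0.33062.
RR = 0.72461 / 0.33062 = 2.19170
The risk among the exposed is 2.19 times that among the unexposed.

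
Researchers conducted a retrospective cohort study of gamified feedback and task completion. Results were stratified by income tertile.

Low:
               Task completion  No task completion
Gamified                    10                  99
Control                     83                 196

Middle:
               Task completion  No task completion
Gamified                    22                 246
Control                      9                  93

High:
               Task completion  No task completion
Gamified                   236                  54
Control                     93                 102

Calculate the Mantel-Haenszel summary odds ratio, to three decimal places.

OR_MH = Σ(aᵢdᵢ/nᵢ) / Σ(bᵢcᵢ/nᵢ), where nᵢ is the stratum total.
Stratum 1 (Low): n = 388; a·d/n = 10·196/388 = 5.0515; b·c/n = 99·83/388 = 21.1778
Stratum 2 (Middle): n = 370; a·d/n = 22·93/370 = 5.5297; b·c/n = 246·9/370 = 5.9838
Stratum 3 (High): n = 485; a·d/n = 236·102/485 = 49.6330; b·c/n = 54·93/485 = 10.3546
OR_MH = (5.0515 + 5.5297 + 49.6330) / (21.1778 + 5.9838 + 10.3546) = 60.2143 / 37.5163 = 1.60502

1.605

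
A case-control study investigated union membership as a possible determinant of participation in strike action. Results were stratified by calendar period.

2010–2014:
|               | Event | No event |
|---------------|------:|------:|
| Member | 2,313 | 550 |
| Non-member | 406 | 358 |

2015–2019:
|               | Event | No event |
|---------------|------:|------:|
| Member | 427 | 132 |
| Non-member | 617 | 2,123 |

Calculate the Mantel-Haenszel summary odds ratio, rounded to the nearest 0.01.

5.83

OR_MH = Σ(aᵢdᵢ/nᵢ) / Σ(bᵢcᵢ/nᵢ), where nᵢ is the stratum total.
Stratum 1 (2010–2014): n = 3627; a·d/n = 2313·358/3627 = 228.3027; b·c/n = 550·406/3627 = 61.5660
Stratum 2 (2015–2019): n = 3299; a·d/n = 427·2123/3299 = 274.7866; b·c/n = 132·617/3299 = 24.6875
OR_MH = (228.3027 + 274.7866) / (61.5660 + 24.6875) = 503.0893 / 86.2535 = 5.83268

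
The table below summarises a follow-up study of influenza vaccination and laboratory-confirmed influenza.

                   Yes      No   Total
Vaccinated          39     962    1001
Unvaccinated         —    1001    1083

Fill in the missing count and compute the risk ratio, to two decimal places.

The missing cell is in the unexposed row: 1083 − 1001 = 82.
So a = 39, b = 962, c = 82, d = 1001.
RR = [a/(a+b)] / [c/(c+d)] = (39/1001) / (82/1083) = 0.03896/0.07572 = 0.51457

0.51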